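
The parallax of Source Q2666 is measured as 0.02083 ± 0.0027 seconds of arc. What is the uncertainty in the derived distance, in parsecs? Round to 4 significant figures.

d = 1/p, so σ_d = σ_p / p².
σ_d = 0.00270 / (0.02083)² = 0.00270 / 0.00043389 = 6.2228 pc.

6.223 pc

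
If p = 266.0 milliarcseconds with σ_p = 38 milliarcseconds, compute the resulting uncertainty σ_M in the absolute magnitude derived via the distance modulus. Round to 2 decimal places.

σ_M = 0.31 mag

M = m − 5 log₁₀ d + 5 = m + 5 log₁₀ p + 5, so ∂M/∂p = 5/(p ln 10).
σ_M = (5/ln 10) · (σ_p/p) = 2.1715 × 38/266.0 = 2.1715 × 0.14286 = 0.31022.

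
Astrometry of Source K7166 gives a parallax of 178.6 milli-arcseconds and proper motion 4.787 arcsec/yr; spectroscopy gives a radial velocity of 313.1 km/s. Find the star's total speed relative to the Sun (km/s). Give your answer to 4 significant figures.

d = 1/p = 1/0.1786″ = 5.5991 pc.
v_t = 4.740 μ d = 4.740 × 4.787 × 5.5991 = 127.05 km/s.
v = √(v_r² + v_t²) = √(313.1² + 127.05²) = √114173 = 337.89 km/s.

337.9 km/s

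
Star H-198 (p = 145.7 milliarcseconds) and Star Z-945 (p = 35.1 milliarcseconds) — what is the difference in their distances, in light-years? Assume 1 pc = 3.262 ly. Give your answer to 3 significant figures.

d_A = 1/0.1457″ = 6.8634 pc; d_B = 1/0.03510″ = 28.49 pc.
|d_B − d_A| = |28.49 − 6.8634| = 21.627 pc = 21.627 × 3.262 ly = 70.547 ly.

70.5 ly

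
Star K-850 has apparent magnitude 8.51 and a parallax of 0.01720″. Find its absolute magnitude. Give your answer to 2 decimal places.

d = 1/p = 1/0.01720″ = 58.14 pc.
m − M = 5 log₁₀(58.14) − 5 = 8.8224 − 5 = 3.8224.
M = m − (m − M) = 8.51 − 3.8224 = 4.69.

M = 4.69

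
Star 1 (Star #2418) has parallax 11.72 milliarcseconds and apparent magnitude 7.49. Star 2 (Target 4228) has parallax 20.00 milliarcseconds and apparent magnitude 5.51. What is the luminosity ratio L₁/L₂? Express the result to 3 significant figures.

L₁/L₂ = 0.470

d₁ = 1/p₁ = 1/0.01172″ = 85.324 pc; d₂ = 1/p₂ = 1/0.02000″ = 50 pc.
M₁ = m₁ − 5 log₁₀ d₁ + 5 = 7.49 − 9.6554 + 5 = 2.8346.
M₂ = 5.51 − 8.4949 + 5 = 2.0151.
L₁/L₂ = 10^(0.4(M₂ − M₁)) = 10^(0.4 × (-0.8195)) = 10^(-0.32780) = 0.47011.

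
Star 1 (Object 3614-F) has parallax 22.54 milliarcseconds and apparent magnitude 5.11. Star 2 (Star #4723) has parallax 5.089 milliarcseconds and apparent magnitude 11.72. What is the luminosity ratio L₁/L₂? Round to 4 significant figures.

L₁/L₂ = 22.46

d₁ = 1/p₁ = 1/0.02254″ = 44.366 pc; d₂ = 1/p₂ = 1/0.005089″ = 196.5 pc.
M₁ = m₁ − 5 log₁₀ d₁ + 5 = 5.11 − 8.2353 + 5 = 1.8747.
M₂ = 11.72 − 11.4668 + 5 = 5.2532.
L₁/L₂ = 10^(0.4(M₂ − M₁)) = 10^(0.4 × 3.3785) = 10^1.35140 = 22.459.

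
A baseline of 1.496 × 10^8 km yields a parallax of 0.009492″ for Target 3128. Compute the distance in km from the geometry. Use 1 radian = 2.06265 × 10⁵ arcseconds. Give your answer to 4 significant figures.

θ = 0.009492″ = 0.009492/206265 = 4.6018 × 10^-8 rad.
d = B/θ = (1.496 × 10^8) / (4.6018 × 10^-8) = 3.2509 × 10^15 km.

3.251 × 10^15 km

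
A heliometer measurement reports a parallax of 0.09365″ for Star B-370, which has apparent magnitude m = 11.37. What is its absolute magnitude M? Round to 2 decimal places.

M = 11.23

d = 1/p = 1/0.09365″ = 10.678 pc.
m − M = 5 log₁₀(10.678) − 5 = 5.1424 − 5 = 0.1424.
M = m − (m − M) = 11.37 − 0.1424 = 11.23.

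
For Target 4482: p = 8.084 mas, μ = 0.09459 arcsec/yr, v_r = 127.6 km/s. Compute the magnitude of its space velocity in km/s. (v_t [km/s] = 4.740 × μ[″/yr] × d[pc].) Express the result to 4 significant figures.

139.1 km/s

d = 1/p = 1/0.008084″ = 123.7 pc.
v_t = 4.740 μ d = 4.740 × 0.09459 × 123.7 = 55.462 km/s.
v = √(v_r² + v_t²) = √(127.6² + 55.462²) = √19357.8 = 139.13 km/s.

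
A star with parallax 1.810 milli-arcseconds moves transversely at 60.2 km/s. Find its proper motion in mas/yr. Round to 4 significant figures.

d = 1/p = 1/0.001810″ = 552.49 pc.
μ = v_t / (4.74 d) = 60.2 / (4.74 × 552.49) = 60.2 / 2618.8 = 0.022988 ″/yr = 22.988 mas/yr.

22.99 mas/yr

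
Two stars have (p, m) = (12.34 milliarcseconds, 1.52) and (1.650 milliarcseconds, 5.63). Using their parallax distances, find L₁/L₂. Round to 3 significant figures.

d₁ = 1/p₁ = 1/0.01234″ = 81.037 pc; d₂ = 1/p₂ = 1/0.001650″ = 606.06 pc.
M₁ = m₁ − 5 log₁₀ d₁ + 5 = 1.52 − 9.5434 + 5 = -3.0234.
M₂ = 5.63 − 13.9126 + 5 = -3.2826.
L₁/L₂ = 10^(0.4(M₂ − M₁)) = 10^(0.4 × (-0.2592)) = 10^(-0.10368) = 0.78763.

L₁/L₂ = 0.788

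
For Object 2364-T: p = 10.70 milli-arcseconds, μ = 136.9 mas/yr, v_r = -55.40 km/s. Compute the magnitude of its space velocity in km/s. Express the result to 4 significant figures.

82.14 km/s

d = 1/p = 1/0.01070″ = 93.458 pc.
μ = 136.9 mas/yr = 0.1369 ″/yr.
v_t = 4.740 μ d = 4.740 × 0.1369 × 93.458 = 60.645 km/s.
v = √(v_r² + v_t²) = √((-55.40)² + 60.645²) = √6746.98 = 82.14 km/s.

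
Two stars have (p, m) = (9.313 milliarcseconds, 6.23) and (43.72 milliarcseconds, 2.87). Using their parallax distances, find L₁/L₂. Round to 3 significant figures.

L₁/L₂ = 0.998

d₁ = 1/p₁ = 1/0.009313″ = 107.38 pc; d₂ = 1/p₂ = 1/0.04372″ = 22.873 pc.
M₁ = m₁ − 5 log₁₀ d₁ + 5 = 6.23 − 10.1546 + 5 = 1.0754.
M₂ = 2.87 − 6.7966 + 5 = 1.0734.
L₁/L₂ = 10^(0.4(M₂ − M₁)) = 10^(0.4 × (-0.0020)) = 10^(-0.00080) = 0.99816.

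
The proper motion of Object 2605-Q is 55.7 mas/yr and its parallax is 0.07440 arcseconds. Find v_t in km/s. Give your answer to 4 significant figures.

d = 1/p = 1/0.07440″ = 13.441 pc.
μ = 55.7 mas/yr = 0.0557 ″/yr.
v_t = 4.74 × μ × d = 4.74 × 0.0557 × 13.441 = 3.5487 km/s.

3.549 km/s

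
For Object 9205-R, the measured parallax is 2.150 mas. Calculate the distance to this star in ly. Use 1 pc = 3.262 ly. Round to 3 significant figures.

p = 2.150 mas = 0.002150 arcsec.
d = 1/p = 1/0.002150 = 465.12 pc.
In light-years: 465.12 × 3.262 = 1517.2 ly.

1520 ly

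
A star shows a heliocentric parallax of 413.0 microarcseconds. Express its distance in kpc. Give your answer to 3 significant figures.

2.42 kpc

p = 413.0 microarcseconds = 0.0004130 arcsec.
d = 1/p = 1/0.0004130 = 2421.3 pc.
= 2.4213 kpc.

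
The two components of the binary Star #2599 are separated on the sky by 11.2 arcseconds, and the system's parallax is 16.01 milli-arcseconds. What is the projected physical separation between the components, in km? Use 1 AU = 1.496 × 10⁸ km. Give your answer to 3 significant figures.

d = 1/p = 1/0.01601″ = 62.461 pc.
At distance d (pc), an angle of θ arcsec spans θ·d AU: s = 11.2 × 62.461 = 699.56 AU.
= 699.56 × 1.496 × 10⁸ km = 1.0465 × 10^11 km.

1.05 × 10^11 km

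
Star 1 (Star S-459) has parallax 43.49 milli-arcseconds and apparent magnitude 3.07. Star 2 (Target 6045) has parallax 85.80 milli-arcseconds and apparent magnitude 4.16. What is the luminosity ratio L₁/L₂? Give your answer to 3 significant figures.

L₁/L₂ = 10.6

d₁ = 1/p₁ = 1/0.04349″ = 22.994 pc; d₂ = 1/p₂ = 1/0.08580″ = 11.655 pc.
M₁ = m₁ − 5 log₁₀ d₁ + 5 = 3.07 − 6.8081 + 5 = 1.2619.
M₂ = 4.16 − 5.3326 + 5 = 3.8274.
L₁/L₂ = 10^(0.4(M₂ − M₁)) = 10^(0.4 × 2.5655) = 10^1.02620 = 10.622.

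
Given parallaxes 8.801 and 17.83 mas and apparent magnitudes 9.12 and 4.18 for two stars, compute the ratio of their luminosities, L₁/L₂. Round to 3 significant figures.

d₁ = 1/p₁ = 1/0.008801″ = 113.62 pc; d₂ = 1/p₂ = 1/0.01783″ = 56.085 pc.
M₁ = m₁ − 5 log₁₀ d₁ + 5 = 9.12 − 10.2773 + 5 = 3.8427.
M₂ = 4.18 − 8.7442 + 5 = 0.4358.
L₁/L₂ = 10^(0.4(M₂ − M₁)) = 10^(0.4 × (-3.4069)) = 10^(-1.36276) = 0.043375.

L₁/L₂ = 0.0434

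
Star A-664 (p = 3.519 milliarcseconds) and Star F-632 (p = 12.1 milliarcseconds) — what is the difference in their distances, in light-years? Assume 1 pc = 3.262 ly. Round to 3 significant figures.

657 ly

d_A = 1/0.003519″ = 284.17 pc; d_B = 1/0.01210″ = 82.645 pc.
|d_B − d_A| = |82.645 − 284.17| = 201.53 pc = 201.53 × 3.262 ly = 657.39 ly.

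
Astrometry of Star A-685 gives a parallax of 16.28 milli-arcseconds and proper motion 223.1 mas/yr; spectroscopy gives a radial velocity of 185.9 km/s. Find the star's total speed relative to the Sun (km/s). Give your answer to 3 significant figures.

d = 1/p = 1/0.01628″ = 61.425 pc.
μ = 223.1 mas/yr = 0.2231 ″/yr.
v_t = 4.740 μ d = 4.740 × 0.2231 × 61.425 = 64.957 km/s.
v = √(v_r² + v_t²) = √(185.9² + 64.957²) = √38778.2 = 196.92 km/s.

197 km/s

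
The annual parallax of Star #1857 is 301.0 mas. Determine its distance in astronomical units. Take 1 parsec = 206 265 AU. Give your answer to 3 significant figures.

p = 301.0 mas = 0.3010 arcsec.
d = 1/p = 1/0.3010 = 3.3223 pc.
In AU: 3.3223 × 206265 = 6.8527 × 10^5 AU.

685000 AU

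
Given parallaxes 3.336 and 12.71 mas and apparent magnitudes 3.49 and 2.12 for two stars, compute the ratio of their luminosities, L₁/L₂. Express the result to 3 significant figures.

L₁/L₂ = 4.11

d₁ = 1/p₁ = 1/0.003336″ = 299.76 pc; d₂ = 1/p₂ = 1/0.01271″ = 78.678 pc.
M₁ = m₁ − 5 log₁₀ d₁ + 5 = 3.49 − 12.3839 + 5 = -3.8939.
M₂ = 2.12 − 9.4793 + 5 = -2.3593.
L₁/L₂ = 10^(0.4(M₂ − M₁)) = 10^(0.4 × 1.5346) = 10^0.61384 = 4.11.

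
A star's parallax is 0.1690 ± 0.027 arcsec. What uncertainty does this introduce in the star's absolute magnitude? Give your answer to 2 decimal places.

M = m − 5 log₁₀ d + 5 = m + 5 log₁₀ p + 5, so ∂M/∂p = 5/(p ln 10).
σ_M = (5/ln 10) · (σ_p/p) = 2.1715 × 0.027/0.1690 = 2.1715 × 0.15976 = 0.34692.

σ_M = 0.35 mag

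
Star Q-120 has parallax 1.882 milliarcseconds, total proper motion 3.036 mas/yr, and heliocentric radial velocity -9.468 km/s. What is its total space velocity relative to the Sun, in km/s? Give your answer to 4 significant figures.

12.17 km/s

d = 1/p = 1/0.001882″ = 531.35 pc.
μ = 3.036 mas/yr = 0.003036 ″/yr.
v_t = 4.740 μ d = 4.740 × 0.003036 × 531.35 = 7.6465 km/s.
v = √(v_r² + v_t²) = √((-9.468)² + 7.6465²) = √148.112 = 12.17 km/s.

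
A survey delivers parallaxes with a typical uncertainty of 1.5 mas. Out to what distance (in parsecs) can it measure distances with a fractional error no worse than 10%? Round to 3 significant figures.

σ_d/d = σ_p/p, so the condition is σ_p/p ≤ 0.10, i.e. p ≥ σ_p/0.10.
p_min = 1.5/0.10 = 15 mas = 0.015 arcsec.
d_max = 1/p_min = 1/0.015 = 66.667 pc.

66.7 pc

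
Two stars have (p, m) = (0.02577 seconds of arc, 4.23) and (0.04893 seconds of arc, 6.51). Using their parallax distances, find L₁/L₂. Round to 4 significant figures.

d₁ = 1/p₁ = 1/0.02577″ = 38.805 pc; d₂ = 1/p₂ = 1/0.04893″ = 20.437 pc.
M₁ = m₁ − 5 log₁₀ d₁ + 5 = 4.23 − 7.9444 + 5 = 1.2856.
M₂ = 6.51 − 6.5521 + 5 = 4.9579.
L₁/L₂ = 10^(0.4(M₂ − M₁)) = 10^(0.4 × 3.6723) = 10^1.46892 = 29.439.

L₁/L₂ = 29.44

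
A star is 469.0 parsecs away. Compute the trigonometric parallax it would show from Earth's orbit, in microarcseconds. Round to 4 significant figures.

p = 1/d = 1/469 = 0.0021322 arcsec.
= 0.0021322 × 10⁶ = 2132.2 μas.

2132 μas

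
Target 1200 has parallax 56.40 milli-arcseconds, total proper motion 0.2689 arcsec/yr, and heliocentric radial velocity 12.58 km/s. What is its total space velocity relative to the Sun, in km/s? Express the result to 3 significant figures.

d = 1/p = 1/0.05640″ = 17.73 pc.
v_t = 4.740 μ d = 4.740 × 0.2689 × 17.73 = 22.598 km/s.
v = √(v_r² + v_t²) = √(12.58² + 22.598²) = √668.926 = 25.864 km/s.

25.9 km/s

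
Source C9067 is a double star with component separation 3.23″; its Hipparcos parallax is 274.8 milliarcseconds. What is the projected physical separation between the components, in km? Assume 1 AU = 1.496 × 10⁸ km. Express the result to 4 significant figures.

1.758 × 10^9 km

d = 1/p = 1/0.2748″ = 3.639 pc.
At distance d (pc), an angle of θ arcsec spans θ·d AU: s = 3.23 × 3.639 = 11.754 AU.
= 11.754 × 1.496 × 10⁸ km = 1.7584 × 10^9 km.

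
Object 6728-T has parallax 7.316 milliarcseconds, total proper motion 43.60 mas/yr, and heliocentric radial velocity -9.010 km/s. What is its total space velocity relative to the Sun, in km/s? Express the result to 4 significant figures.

29.65 km/s

d = 1/p = 1/0.007316″ = 136.69 pc.
μ = 43.60 mas/yr = 0.04360 ″/yr.
v_t = 4.740 μ d = 4.740 × 0.04360 × 136.69 = 28.249 km/s.
v = √(v_r² + v_t²) = √((-9.010)² + 28.249²) = √879.186 = 29.651 km/s.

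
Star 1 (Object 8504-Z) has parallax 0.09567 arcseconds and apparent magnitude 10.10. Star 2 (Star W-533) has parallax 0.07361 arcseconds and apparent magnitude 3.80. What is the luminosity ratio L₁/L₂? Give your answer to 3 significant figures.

d₁ = 1/p₁ = 1/0.09567″ = 10.453 pc; d₂ = 1/p₂ = 1/0.07361″ = 13.585 pc.
M₁ = m₁ − 5 log₁₀ d₁ + 5 = 10.10 − 5.0962 + 5 = 10.0038.
M₂ = 3.80 − 5.6653 + 5 = 3.1347.
L₁/L₂ = 10^(0.4(M₂ − M₁)) = 10^(0.4 × (-6.8691)) = 10^(-2.74764) = 0.001788.

L₁/L₂ = 0.00179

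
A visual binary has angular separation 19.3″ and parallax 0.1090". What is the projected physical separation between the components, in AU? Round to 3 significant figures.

d = 1/p = 1/0.1090″ = 9.1743 pc.
At distance d (pc), an angle of θ arcsec spans θ·d AU: s = 19.3 × 9.1743 = 177.06 AU.

177 AU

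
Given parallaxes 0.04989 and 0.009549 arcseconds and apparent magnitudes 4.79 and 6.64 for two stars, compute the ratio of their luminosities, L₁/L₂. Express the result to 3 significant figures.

L₁/L₂ = 0.201

d₁ = 1/p₁ = 1/0.04989″ = 20.044 pc; d₂ = 1/p₂ = 1/0.009549″ = 104.72 pc.
M₁ = m₁ − 5 log₁₀ d₁ + 5 = 4.79 − 6.5099 + 5 = 3.2801.
M₂ = 6.64 − 10.1001 + 5 = 1.5399.
L₁/L₂ = 10^(0.4(M₂ − M₁)) = 10^(0.4 × (-1.7402)) = 10^(-0.69608) = 0.20134.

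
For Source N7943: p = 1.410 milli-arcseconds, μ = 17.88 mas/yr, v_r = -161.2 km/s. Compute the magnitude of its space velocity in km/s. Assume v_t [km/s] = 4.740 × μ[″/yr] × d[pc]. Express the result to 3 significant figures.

d = 1/p = 1/0.001410″ = 709.22 pc.
μ = 17.88 mas/yr = 0.01788 ″/yr.
v_t = 4.740 μ d = 4.740 × 0.01788 × 709.22 = 60.107 km/s.
v = √(v_r² + v_t²) = √((-161.2)² + 60.107²) = √29598.3 = 172.04 km/s.

172 km/s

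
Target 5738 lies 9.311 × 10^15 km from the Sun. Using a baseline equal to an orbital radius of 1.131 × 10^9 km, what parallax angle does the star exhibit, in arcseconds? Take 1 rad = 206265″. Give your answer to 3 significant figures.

θ ≈ B/d = (1.131 × 10^9) / (9.311 × 10^15) = 1.2147 × 10^-7 rad.
In arcseconds: 1.2147 × 10^-7 × 206265 = 0.025055″.

0.0251 arcsec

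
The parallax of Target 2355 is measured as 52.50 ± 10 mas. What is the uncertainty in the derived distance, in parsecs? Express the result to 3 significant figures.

3.63 pc

d = 1/p, so σ_d = σ_p / p².
σ_d = 0.0100 / (0.05250)² = 0.0100 / 0.0027563 = 3.6281 pc.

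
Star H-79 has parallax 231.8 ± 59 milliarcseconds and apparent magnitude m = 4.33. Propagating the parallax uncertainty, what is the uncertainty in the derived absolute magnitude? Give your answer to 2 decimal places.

M = m − 5 log₁₀ d + 5 = m + 5 log₁₀ p + 5, so ∂M/∂p = 5/(p ln 10).
σ_M = (5/ln 10) · (σ_p/p) = 2.1715 × 59/231.8 = 2.1715 × 0.25453 = 0.55271.

σ_M = 0.55 mag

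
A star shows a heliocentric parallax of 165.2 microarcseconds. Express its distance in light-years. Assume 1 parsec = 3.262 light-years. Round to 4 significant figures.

19750 light years

p = 165.2 microarcseconds = 0.0001652 arcsec.
d = 1/p = 1/0.0001652 = 6053.3 pc.
In light-years: 6053.3 × 3.262 = 19746 ly.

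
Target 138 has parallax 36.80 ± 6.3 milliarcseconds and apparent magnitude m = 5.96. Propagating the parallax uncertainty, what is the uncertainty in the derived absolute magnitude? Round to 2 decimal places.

M = m − 5 log₁₀ d + 5 = m + 5 log₁₀ p + 5, so ∂M/∂p = 5/(p ln 10).
σ_M = (5/ln 10) · (σ_p/p) = 2.1715 × 6.3/36.80 = 2.1715 × 0.1712 = 0.37176.

σ_M = 0.37 mag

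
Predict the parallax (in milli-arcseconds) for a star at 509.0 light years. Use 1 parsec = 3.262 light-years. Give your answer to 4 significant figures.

d = 509.0 ly ÷ 3.262 = 156.04 pc.
p = 1/d = 1/156.04 = 0.0064086 arcsec.
= 0.0064086 × 1000 = 6.4086 mas.

6.409 mas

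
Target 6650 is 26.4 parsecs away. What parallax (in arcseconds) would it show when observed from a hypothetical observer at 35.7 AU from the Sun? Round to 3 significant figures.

1.35 arcsec

p (arcsec) = B (AU) / d (pc).
p = 35.7 / 26.4 = 1.3523 arcsec.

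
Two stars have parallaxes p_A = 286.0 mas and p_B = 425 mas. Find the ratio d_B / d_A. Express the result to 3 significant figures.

0.673

Since d = 1/p, d_B/d_A = p_A/p_B.
= 286.0 / 425 = 0.67294.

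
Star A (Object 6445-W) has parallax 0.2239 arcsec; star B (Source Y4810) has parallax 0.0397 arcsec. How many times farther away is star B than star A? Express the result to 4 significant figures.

5.640

Since d = 1/p, d_B/d_A = p_A/p_B.
= 0.2239 / 0.0397 = 5.6398.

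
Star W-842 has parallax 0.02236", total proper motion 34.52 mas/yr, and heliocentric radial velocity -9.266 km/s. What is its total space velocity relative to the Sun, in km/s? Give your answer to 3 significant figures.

11.8 km/s

d = 1/p = 1/0.02236″ = 44.723 pc.
μ = 34.52 mas/yr = 0.03452 ″/yr.
v_t = 4.740 μ d = 4.740 × 0.03452 × 44.723 = 7.3178 km/s.
v = √(v_r² + v_t²) = √((-9.266)² + 7.3178²) = √139.409 = 11.807 km/s.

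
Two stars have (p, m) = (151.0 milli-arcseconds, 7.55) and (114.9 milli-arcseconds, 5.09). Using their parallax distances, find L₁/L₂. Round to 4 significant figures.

L₁/L₂ = 0.06007

d₁ = 1/p₁ = 1/0.1510″ = 6.6225 pc; d₂ = 1/p₂ = 1/0.1149″ = 8.7032 pc.
M₁ = m₁ − 5 log₁₀ d₁ + 5 = 7.55 − 4.1051 + 5 = 8.4449.
M₂ = 5.09 − 4.6984 + 5 = 5.3916.
L₁/L₂ = 10^(0.4(M₂ − M₁)) = 10^(0.4 × (-3.0533)) = 10^(-1.22132) = 0.060073.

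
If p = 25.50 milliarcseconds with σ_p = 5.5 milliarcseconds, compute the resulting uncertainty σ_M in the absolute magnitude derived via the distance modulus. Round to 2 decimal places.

σ_M = 0.47 mag

M = m − 5 log₁₀ d + 5 = m + 5 log₁₀ p + 5, so ∂M/∂p = 5/(p ln 10).
σ_M = (5/ln 10) · (σ_p/p) = 2.1715 × 5.5/25.50 = 2.1715 × 0.21569 = 0.46837.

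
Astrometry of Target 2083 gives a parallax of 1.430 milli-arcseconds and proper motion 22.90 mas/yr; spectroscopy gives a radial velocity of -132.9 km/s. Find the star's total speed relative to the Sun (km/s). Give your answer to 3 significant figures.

153 km/s

d = 1/p = 1/0.001430″ = 699.3 pc.
μ = 22.90 mas/yr = 0.02290 ″/yr.
v_t = 4.740 μ d = 4.740 × 0.02290 × 699.3 = 75.906 km/s.
v = √(v_r² + v_t²) = √((-132.9)² + 75.906²) = √23424.1 = 153.05 km/s.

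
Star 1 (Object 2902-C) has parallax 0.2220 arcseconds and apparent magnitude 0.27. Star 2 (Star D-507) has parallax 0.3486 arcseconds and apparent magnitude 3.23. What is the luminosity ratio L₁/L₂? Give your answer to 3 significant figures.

L₁/L₂ = 37.7

d₁ = 1/p₁ = 1/0.2220″ = 4.5045 pc; d₂ = 1/p₂ = 1/0.3486″ = 2.8686 pc.
M₁ = m₁ − 5 log₁₀ d₁ + 5 = 0.27 − 3.2682 + 5 = 2.0018.
M₂ = 3.23 − 2.2883 + 5 = 5.9417.
L₁/L₂ = 10^(0.4(M₂ − M₁)) = 10^(0.4 × 3.9399) = 10^1.57596 = 37.667.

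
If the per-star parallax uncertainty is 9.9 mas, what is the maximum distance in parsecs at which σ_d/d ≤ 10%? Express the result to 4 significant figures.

10.10 pc

σ_d/d = σ_p/p, so the condition is σ_p/p ≤ 0.10, i.e. p ≥ σ_p/0.10.
p_min = 9.9/0.10 = 99 mas = 0.099 arcsec.
d_max = 1/p_min = 1/0.099 = 10.101 pc.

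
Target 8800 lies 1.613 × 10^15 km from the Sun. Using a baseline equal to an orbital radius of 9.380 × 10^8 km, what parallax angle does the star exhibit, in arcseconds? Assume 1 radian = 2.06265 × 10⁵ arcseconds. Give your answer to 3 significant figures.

0.120 arcsec

θ ≈ B/d = (9.380 × 10^8) / (1.613 × 10^15) = 5.8153 × 10^-7 rad.
In arcseconds: 5.8153 × 10^-7 × 206265 = 0.11995″.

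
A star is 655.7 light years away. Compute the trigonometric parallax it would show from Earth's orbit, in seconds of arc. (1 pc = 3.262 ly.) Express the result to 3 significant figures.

0.00497 arcsec

d = 655.7 ly ÷ 3.262 = 201.01 pc.
p = 1/d = 1/201.01 = 0.0049749 arcsec.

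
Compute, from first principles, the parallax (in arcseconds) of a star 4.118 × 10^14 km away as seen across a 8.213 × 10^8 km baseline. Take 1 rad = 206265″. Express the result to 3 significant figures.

0.411 arcsec

θ ≈ B/d = (8.213 × 10^8) / (4.118 × 10^14) = 1.9944 × 10^-6 rad.
In arcseconds: 1.9944 × 10^-6 × 206265 = 0.41137″.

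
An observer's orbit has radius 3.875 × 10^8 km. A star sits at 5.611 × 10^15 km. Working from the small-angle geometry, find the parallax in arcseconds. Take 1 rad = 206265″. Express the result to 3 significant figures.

θ ≈ B/d = (3.875 × 10^8) / (5.611 × 10^15) = 6.9061 × 10^-8 rad.
In arcseconds: 6.9061 × 10^-8 × 206265 = 0.014245″.

0.0142 arcsec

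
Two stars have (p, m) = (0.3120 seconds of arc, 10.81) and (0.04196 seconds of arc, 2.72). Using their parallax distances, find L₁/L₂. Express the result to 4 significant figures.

L₁/L₂ = 1.050 × 10^-5

d₁ = 1/p₁ = 1/0.3120″ = 3.2051 pc; d₂ = 1/p₂ = 1/0.04196″ = 23.832 pc.
M₁ = m₁ − 5 log₁₀ d₁ + 5 = 10.81 − 2.5292 + 5 = 13.2808.
M₂ = 2.72 − 6.8858 + 5 = 0.8342.
L₁/L₂ = 10^(0.4(M₂ − M₁)) = 10^(0.4 × (-12.4466)) = 10^(-4.97864) = 0.000010504.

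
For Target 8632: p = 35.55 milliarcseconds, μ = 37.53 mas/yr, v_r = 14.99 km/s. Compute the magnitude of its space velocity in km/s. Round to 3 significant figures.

d = 1/p = 1/0.03555″ = 28.129 pc.
μ = 37.53 mas/yr = 0.03753 ″/yr.
v_t = 4.740 μ d = 4.740 × 0.03753 × 28.129 = 5.0039 km/s.
v = √(v_r² + v_t²) = √(14.99² + 5.0039²) = √249.739 = 15.803 km/s.

15.8 km/s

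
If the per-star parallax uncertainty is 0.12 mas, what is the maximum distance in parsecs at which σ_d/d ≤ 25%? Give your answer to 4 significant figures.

σ_d/d = σ_p/p, so the condition is σ_p/p ≤ 0.25, i.e. p ≥ σ_p/0.25.
p_min = 0.12/0.25 = 0.48 mas = 0.00048 arcsec.
d_max = 1/p_min = 1/0.00048 = 2083.3 pc.

2083 pc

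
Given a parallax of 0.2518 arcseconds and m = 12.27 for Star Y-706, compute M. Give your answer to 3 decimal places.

d = 1/p = 1/0.2518″ = 3.9714 pc.
m − M = 5 log₁₀(3.9714) − 5 = 2.9947 − 5 = -2.0053.
M = m − (m − M) = 12.27 − (-2.0053) = 14.275.

M = 14.275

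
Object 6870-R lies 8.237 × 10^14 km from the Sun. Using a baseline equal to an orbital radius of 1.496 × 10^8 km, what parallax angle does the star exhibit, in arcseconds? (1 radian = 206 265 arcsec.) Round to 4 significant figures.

θ ≈ B/d = (1.496 × 10^8) / (8.237 × 10^14) = 1.8162 × 10^-7 rad.
In arcseconds: 1.8162 × 10^-7 × 206265 = 0.037462″.

0.03746 arcsec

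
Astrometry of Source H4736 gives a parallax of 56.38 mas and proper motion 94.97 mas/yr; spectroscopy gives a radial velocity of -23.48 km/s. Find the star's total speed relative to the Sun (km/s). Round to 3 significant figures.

24.8 km/s

d = 1/p = 1/0.05638″ = 17.737 pc.
μ = 94.97 mas/yr = 0.09497 ″/yr.
v_t = 4.740 μ d = 4.740 × 0.09497 × 17.737 = 7.9844 km/s.
v = √(v_r² + v_t²) = √((-23.48)² + 7.9844²) = √615.061 = 24.8 km/s.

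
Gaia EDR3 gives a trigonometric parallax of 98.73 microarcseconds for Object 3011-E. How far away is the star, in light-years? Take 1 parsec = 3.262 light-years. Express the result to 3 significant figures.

33000 light years

p = 98.73 microarcseconds = 0.00009873 arcsec.
d = 1/p = 1/0.00009873 = 10129 pc.
In light-years: 10129 × 3.262 = 33041 ly.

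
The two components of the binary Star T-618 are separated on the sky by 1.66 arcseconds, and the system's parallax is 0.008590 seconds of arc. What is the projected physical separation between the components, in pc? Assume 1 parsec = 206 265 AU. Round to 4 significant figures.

0.0009369 pc

d = 1/p = 1/0.008590″ = 116.41 pc.
At distance d (pc), an angle of θ arcsec spans θ·d AU: s = 1.66 × 116.41 = 193.24 AU.
= 193.24 / 206265 = 0.00093685 pc.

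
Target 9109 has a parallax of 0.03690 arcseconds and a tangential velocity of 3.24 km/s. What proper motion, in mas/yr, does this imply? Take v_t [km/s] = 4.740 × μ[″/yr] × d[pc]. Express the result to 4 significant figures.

25.22 mas/yr

d = 1/p = 1/0.03690″ = 27.1 pc.
μ = v_t / (4.74 d) = 3.24 / (4.74 × 27.1) = 3.24 / 128.45 = 0.025224 ″/yr = 25.224 mas/yr.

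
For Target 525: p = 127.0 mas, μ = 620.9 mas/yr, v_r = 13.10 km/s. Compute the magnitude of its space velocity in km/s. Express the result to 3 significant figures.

26.6 km/s

d = 1/p = 1/0.1270″ = 7.874 pc.
μ = 620.9 mas/yr = 0.6209 ″/yr.
v_t = 4.740 μ d = 4.740 × 0.6209 × 7.874 = 23.174 km/s.
v = √(v_r² + v_t²) = √(13.10² + 23.174²) = √708.644 = 26.62 km/s.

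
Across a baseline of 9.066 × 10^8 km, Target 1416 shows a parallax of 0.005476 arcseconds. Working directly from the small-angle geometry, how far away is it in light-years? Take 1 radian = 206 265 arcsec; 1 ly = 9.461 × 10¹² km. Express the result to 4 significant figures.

θ = 0.005476″ = 0.005476/206265 = 2.6548 × 10^-8 rad.
d = B/θ = (9.066 × 10^8) / (2.6548 × 10^-8) = 3.4149 × 10^16 km = (3.4149 × 10^16) / (9.461 × 10^12) ly = 3609.4 ly.

3609 ly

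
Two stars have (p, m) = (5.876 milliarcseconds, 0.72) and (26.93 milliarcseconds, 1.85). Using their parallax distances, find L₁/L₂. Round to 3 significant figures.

L₁/L₂ = 59.5

d₁ = 1/p₁ = 1/0.005876″ = 170.18 pc; d₂ = 1/p₂ = 1/0.02693″ = 37.133 pc.
M₁ = m₁ − 5 log₁₀ d₁ + 5 = 0.72 − 11.1545 + 5 = -5.4345.
M₂ = 1.85 − 7.8488 + 5 = -0.9988.
L₁/L₂ = 10^(0.4(M₂ − M₁)) = 10^(0.4 × 4.4357) = 10^1.77428 = 59.468.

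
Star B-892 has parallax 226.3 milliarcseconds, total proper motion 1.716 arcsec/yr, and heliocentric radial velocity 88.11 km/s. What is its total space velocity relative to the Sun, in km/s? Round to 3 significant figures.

95.2 km/s

d = 1/p = 1/0.2263″ = 4.4189 pc.
v_t = 4.740 μ d = 4.740 × 1.716 × 4.4189 = 35.943 km/s.
v = √(v_r² + v_t²) = √(88.11² + 35.943²) = √9055.27 = 95.159 km/s.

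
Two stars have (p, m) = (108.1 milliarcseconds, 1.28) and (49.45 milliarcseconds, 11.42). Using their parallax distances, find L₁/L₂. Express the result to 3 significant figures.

L₁/L₂ = 2380

d₁ = 1/p₁ = 1/0.1081″ = 9.2507 pc; d₂ = 1/p₂ = 1/0.04945″ = 20.222 pc.
M₁ = m₁ − 5 log₁₀ d₁ + 5 = 1.28 − 4.8309 + 5 = 1.4491.
M₂ = 11.42 − 6.5291 + 5 = 9.8909.
L₁/L₂ = 10^(0.4(M₂ − M₁)) = 10^(0.4 × 8.4418) = 10^3.37672 = 2380.8.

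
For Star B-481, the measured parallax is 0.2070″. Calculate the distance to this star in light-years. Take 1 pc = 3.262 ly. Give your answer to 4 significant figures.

d = 1/p = 1/0.2070 = 4.8309 pc.
In light-years: 4.8309 × 3.262 = 15.758 ly.

15.76 light years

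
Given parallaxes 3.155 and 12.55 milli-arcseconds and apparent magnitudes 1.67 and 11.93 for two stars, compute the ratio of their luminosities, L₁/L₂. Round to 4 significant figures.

L₁/L₂ = 201000

d₁ = 1/p₁ = 1/0.003155″ = 316.96 pc; d₂ = 1/p₂ = 1/0.01255″ = 79.681 pc.
M₁ = m₁ − 5 log₁₀ d₁ + 5 = 1.67 − 12.5050 + 5 = -5.8350.
M₂ = 11.93 − 9.5068 + 5 = 7.4232.
L₁/L₂ = 10^(0.4(M₂ − M₁)) = 10^(0.4 × 13.2582) = 10^5.30328 = 2.0104 × 10^5.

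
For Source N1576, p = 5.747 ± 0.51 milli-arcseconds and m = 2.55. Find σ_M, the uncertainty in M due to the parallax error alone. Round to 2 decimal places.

σ_M = 0.19 mag

M = m − 5 log₁₀ d + 5 = m + 5 log₁₀ p + 5, so ∂M/∂p = 5/(p ln 10).
σ_M = (5/ln 10) · (σ_p/p) = 2.1715 × 0.51/5.747 = 2.1715 × 0.088742 = 0.1927.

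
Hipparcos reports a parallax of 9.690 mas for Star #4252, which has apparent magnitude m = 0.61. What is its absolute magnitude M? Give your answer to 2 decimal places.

d = 1/p = 1/0.009690″ = 103.2 pc.
m − M = 5 log₁₀(103.2) − 5 = 10.0684 − 5 = 5.0684.
M = m − (m − M) = 0.61 − 5.0684 = -4.46.

M = -4.46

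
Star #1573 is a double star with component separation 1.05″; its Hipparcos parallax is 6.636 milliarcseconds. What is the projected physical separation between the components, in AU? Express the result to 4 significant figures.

d = 1/p = 1/0.006636″ = 150.69 pc.
At distance d (pc), an angle of θ arcsec spans θ·d AU: s = 1.05 × 150.69 = 158.22 AU.

158.2 AU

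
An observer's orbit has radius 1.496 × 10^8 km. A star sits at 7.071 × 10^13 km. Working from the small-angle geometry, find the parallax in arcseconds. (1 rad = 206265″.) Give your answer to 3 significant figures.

0.436 arcsec

θ ≈ B/d = (1.496 × 10^8) / (7.071 × 10^13) = 2.1157 × 10^-6 rad.
In arcseconds: 2.1157 × 10^-6 × 206265 = 0.43639″.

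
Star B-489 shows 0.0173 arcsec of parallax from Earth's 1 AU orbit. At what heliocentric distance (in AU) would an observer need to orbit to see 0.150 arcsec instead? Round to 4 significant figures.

Parallax scales linearly with baseline: p ∝ B, so B = p_target / p_Earth × 1 AU.
B = 0.150 / 0.0173 = 8.6705 AU.

8.671 AU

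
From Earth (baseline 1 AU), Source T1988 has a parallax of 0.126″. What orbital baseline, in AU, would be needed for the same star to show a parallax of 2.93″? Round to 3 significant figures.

23.3 AU

Parallax scales linearly with baseline: p ∝ B, so B = p_target / p_Earth × 1 AU.
B = 2.93 / 0.126 = 23.254 AU.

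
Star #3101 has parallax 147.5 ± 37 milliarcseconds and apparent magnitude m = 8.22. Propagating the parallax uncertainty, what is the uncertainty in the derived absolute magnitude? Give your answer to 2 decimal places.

σ_M = 0.54 mag

M = m − 5 log₁₀ d + 5 = m + 5 log₁₀ p + 5, so ∂M/∂p = 5/(p ln 10).
σ_M = (5/ln 10) · (σ_p/p) = 2.1715 × 37/147.5 = 2.1715 × 0.25085 = 0.54472.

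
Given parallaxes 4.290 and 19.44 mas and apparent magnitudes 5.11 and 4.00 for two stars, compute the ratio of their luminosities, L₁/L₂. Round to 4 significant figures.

d₁ = 1/p₁ = 1/0.004290″ = 233.1 pc; d₂ = 1/p₂ = 1/0.01944″ = 51.44 pc.
M₁ = m₁ − 5 log₁₀ d₁ + 5 = 5.11 − 11.8377 + 5 = -1.7277.
M₂ = 4.00 − 8.5565 + 5 = 0.4435.
L₁/L₂ = 10^(0.4(M₂ − M₁)) = 10^(0.4 × 2.1712) = 10^0.86848 = 7.3872.

L₁/L₂ = 7.387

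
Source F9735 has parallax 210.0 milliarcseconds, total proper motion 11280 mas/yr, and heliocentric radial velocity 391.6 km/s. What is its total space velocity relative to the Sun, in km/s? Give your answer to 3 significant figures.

467 km/s

d = 1/p = 1/0.2100″ = 4.7619 pc.
μ = 11280 mas/yr = 11.28 ″/yr.
v_t = 4.740 μ d = 4.740 × 11.28 × 4.7619 = 254.61 km/s.
v = √(v_r² + v_t²) = √(391.6² + 254.61²) = √218177 = 467.09 km/s.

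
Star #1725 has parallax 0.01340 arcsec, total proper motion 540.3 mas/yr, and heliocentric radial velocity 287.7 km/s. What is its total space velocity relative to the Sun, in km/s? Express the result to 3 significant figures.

d = 1/p = 1/0.01340″ = 74.627 pc.
μ = 540.3 mas/yr = 0.5403 ″/yr.
v_t = 4.740 μ d = 4.740 × 0.5403 × 74.627 = 191.12 km/s.
v = √(v_r² + v_t²) = √(287.7² + 191.12²) = √119298 = 345.4 km/s.

345 km/s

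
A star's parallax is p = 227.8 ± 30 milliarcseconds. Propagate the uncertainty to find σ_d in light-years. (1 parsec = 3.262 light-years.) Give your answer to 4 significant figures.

1.886 ly

d = 1/p, so σ_d = σ_p / p².
σ_d = 0.0300 / (0.2278)² = 0.0300 / 0.051893 = 0.57811 pc = 0.57811 × 3.262 ly = 1.8858 ly.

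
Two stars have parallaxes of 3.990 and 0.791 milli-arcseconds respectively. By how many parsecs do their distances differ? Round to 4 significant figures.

1014 pc

d_A = 1/0.003990″ = 250.63 pc; d_B = 1/0.0007910″ = 1264.2 pc.
|d_B − d_A| = |1264.2 − 250.63| = 1013.6 pc.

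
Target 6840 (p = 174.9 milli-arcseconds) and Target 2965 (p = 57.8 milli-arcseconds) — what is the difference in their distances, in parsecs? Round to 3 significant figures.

11.6 pc

d_A = 1/0.1749″ = 5.7176 pc; d_B = 1/0.05780″ = 17.301 pc.
|d_B − d_A| = |17.301 − 5.7176| = 11.583 pc.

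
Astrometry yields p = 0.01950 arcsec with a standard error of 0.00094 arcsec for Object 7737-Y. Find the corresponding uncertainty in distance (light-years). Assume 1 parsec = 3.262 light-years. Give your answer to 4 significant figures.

d = 1/p, so σ_d = σ_p / p².
σ_d = 0.000940 / (0.01950)² = 0.000940 / 0.00038025 = 2.4721 pc = 2.4721 × 3.262 ly = 8.064 ly.

8.064 ly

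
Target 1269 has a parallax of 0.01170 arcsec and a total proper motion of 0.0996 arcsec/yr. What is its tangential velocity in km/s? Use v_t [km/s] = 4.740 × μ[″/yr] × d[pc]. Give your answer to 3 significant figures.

d = 1/p = 1/0.01170″ = 85.47 pc.
v_t = 4.74 × μ × d = 4.74 × 0.0996 × 85.47 = 40.351 km/s.

40.4 km/s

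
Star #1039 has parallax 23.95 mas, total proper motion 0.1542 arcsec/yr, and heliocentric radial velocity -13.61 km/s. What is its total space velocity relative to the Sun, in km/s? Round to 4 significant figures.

d = 1/p = 1/0.02395″ = 41.754 pc.
v_t = 4.740 μ d = 4.740 × 0.1542 × 41.754 = 30.518 km/s.
v = √(v_r² + v_t²) = √((-13.61)² + 30.518²) = √1116.58 = 33.415 km/s.

33.42 km/s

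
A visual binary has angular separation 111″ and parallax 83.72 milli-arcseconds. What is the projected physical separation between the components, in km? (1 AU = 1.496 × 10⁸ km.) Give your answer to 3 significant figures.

1.98 × 10^11 km

d = 1/p = 1/0.08372″ = 11.945 pc.
At distance d (pc), an angle of θ arcsec spans θ·d AU: s = 111 × 11.945 = 1325.9 AU.
= 1325.9 × 1.496 × 10⁸ km = 1.9835 × 10^11 km.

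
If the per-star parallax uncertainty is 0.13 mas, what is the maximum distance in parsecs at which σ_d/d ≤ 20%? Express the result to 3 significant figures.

1540 pc

σ_d/d = σ_p/p, so the condition is σ_p/p ≤ 0.20, i.e. p ≥ σ_p/0.20.
p_min = 0.13/0.20 = 0.65 mas = 0.00065 arcsec.
d_max = 1/p_min = 1/0.00065 = 1538.5 pc.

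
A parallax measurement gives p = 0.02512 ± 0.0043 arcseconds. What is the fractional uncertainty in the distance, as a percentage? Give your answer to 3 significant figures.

For d = 1/p, |σ_d/d| = |σ_p/p|.
σ_p/p = 0.0043 / 0.02512 = 0.17118 = 17.118%.

17.1%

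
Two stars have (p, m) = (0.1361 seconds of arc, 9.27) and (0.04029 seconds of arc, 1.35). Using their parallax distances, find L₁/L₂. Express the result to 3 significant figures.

L₁/L₂ = 5.95 × 10^-5

d₁ = 1/p₁ = 1/0.1361″ = 7.3475 pc; d₂ = 1/p₂ = 1/0.04029″ = 24.82 pc.
M₁ = m₁ − 5 log₁₀ d₁ + 5 = 9.27 − 4.3307 + 5 = 9.9393.
M₂ = 1.35 − 6.9740 + 5 = -0.6240.
L₁/L₂ = 10^(0.4(M₂ − M₁)) = 10^(0.4 × (-10.5633)) = 10^(-4.22532) = 0.000059522.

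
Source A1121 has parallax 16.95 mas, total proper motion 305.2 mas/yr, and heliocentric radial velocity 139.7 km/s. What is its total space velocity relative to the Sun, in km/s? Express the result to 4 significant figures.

d = 1/p = 1/0.01695″ = 58.997 pc.
μ = 305.2 mas/yr = 0.3052 ″/yr.
v_t = 4.740 μ d = 4.740 × 0.3052 × 58.997 = 85.348 km/s.
v = √(v_r² + v_t²) = √(139.7² + 85.348²) = √26800.4 = 163.71 km/s.

163.7 km/s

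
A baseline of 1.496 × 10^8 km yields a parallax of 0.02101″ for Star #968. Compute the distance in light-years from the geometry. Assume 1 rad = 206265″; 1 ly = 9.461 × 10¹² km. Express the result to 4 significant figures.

155.2 ly

θ = 0.02101″ = 0.02101/206265 = 1.0186 × 10^-7 rad.
d = B/θ = (1.496 × 10^8) / (1.0186 × 10^-7) = 1.4687 × 10^15 km = (1.4687 × 10^15) / (9.461 × 10^12) ly = 155.24 ly.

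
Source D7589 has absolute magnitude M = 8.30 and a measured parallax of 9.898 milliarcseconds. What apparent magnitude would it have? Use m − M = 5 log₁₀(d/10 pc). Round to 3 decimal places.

d = 1/p = 1/0.009898″ = 101.03 pc.
m − M = 5 log₁₀ d − 5 = 5 log₁₀(101.03) − 5 = 10.0223 − 5 = 5.0223.
m = M + (m − M) = 8.30 + 5.0223 = 13.322.

m = 13.322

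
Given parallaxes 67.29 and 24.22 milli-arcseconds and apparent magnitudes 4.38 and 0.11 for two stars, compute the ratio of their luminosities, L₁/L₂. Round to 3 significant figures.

d₁ = 1/p₁ = 1/0.06729″ = 14.861 pc; d₂ = 1/p₂ = 1/0.02422″ = 41.288 pc.
M₁ = m₁ − 5 log₁₀ d₁ + 5 = 4.38 − 5.8602 + 5 = 3.5198.
M₂ = 0.11 − 8.0791 + 5 = -2.9691.
L₁/L₂ = 10^(0.4(M₂ − M₁)) = 10^(0.4 × (-6.4889)) = 10^(-2.59556) = 0.0025377.

L₁/L₂ = 0.00254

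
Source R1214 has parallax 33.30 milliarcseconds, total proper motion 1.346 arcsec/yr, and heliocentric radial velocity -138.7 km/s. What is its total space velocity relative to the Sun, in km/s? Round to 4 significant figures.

236.5 km/s

d = 1/p = 1/0.03330″ = 30.03 pc.
v_t = 4.740 μ d = 4.740 × 1.346 × 30.03 = 191.59 km/s.
v = √(v_r² + v_t²) = √((-138.7)² + 191.59²) = √55944.4 = 236.53 km/s.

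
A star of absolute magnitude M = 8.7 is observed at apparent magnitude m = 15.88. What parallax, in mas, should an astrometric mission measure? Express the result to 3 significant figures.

3.66 mas

m − M = 15.88 − 8.7 = 7.18.
d = 10^((m−M)/5 + 1) = 10^2.436 = 272.9 pc.
p = 1/d = 1/272.9 = 0.0036643 arcsec = 3.6643 mas.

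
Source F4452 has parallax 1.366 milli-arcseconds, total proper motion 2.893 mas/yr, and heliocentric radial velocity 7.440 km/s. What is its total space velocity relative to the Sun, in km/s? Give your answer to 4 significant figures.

d = 1/p = 1/0.001366″ = 732.06 pc.
μ = 2.893 mas/yr = 0.002893 ″/yr.
v_t = 4.740 μ d = 4.740 × 0.002893 × 732.06 = 10.039 km/s.
v = √(v_r² + v_t²) = √(7.440² + 10.039²) = √156.135 = 12.495 km/s.

12.50 km/s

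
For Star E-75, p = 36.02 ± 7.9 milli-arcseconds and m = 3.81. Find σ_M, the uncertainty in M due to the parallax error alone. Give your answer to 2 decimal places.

M = m − 5 log₁₀ d + 5 = m + 5 log₁₀ p + 5, so ∂M/∂p = 5/(p ln 10).
σ_M = (5/ln 10) · (σ_p/p) = 2.1715 × 7.9/36.02 = 2.1715 × 0.21932 = 0.47625.

σ_M = 0.48 mag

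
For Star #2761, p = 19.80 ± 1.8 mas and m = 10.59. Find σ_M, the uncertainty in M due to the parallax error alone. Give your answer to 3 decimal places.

M = m − 5 log₁₀ d + 5 = m + 5 log₁₀ p + 5, so ∂M/∂p = 5/(p ln 10).
σ_M = (5/ln 10) · (σ_p/p) = 2.1715 × 1.8/19.80 = 2.1715 × 0.090909 = 0.19741.

σ_M = 0.197 mag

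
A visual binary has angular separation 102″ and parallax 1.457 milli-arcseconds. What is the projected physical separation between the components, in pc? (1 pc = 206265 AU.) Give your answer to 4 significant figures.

0.3394 pc

d = 1/p = 1/0.001457″ = 686.34 pc.
At distance d (pc), an angle of θ arcsec spans θ·d AU: s = 102 × 686.34 = 70007 AU.
= 70007 / 206265 = 0.33940 pc.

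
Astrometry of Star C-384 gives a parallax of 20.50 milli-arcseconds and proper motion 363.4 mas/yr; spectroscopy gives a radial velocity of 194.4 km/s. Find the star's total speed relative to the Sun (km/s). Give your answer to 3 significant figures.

212 km/s

d = 1/p = 1/0.02050″ = 48.78 pc.
μ = 363.4 mas/yr = 0.3634 ″/yr.
v_t = 4.740 μ d = 4.740 × 0.3634 × 48.78 = 84.024 km/s.
v = √(v_r² + v_t²) = √(194.4² + 84.024²) = √44851.4 = 211.78 km/s.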